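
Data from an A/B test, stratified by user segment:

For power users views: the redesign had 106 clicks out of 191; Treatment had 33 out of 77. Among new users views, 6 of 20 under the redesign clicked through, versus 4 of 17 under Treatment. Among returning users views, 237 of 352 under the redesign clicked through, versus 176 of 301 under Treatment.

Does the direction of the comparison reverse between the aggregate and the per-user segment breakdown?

No

Power users: the redesign 106/191 = 55.5%, Treatment 33/77 = 42.9% → the redesign
New users: the redesign 6/20 = 30.0%, Treatment 4/17 = 23.5% → the redesign
Returning users: the redesign 237/352 = 67.3%, Treatment 176/301 = 58.5% → the redesign
Overall: the redesign 349/563 = 62.0%, Treatment 213/395 = 53.9% → the redesign
The redesign wins overall and in every user group — no reversal.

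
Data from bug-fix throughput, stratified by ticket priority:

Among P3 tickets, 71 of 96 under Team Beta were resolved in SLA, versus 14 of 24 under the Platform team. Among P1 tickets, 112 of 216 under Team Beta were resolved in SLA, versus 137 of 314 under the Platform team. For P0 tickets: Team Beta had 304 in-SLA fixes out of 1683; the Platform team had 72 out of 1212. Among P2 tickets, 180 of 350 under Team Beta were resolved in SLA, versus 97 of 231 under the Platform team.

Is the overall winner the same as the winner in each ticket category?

P3: Team Beta 71/96 = 74.0%, the Platform team 14/24 = 58.3% → Team Beta
P1: Team Beta 112/216 = 51.9%, the Platform team 137/314 = 43.6% → Team Beta
P0: Team Beta 304/1683 = 18.1%, the Platform team 72/1212 = 5.9% → Team Beta
P2: Team Beta 180/350 = 51.4%, the Platform team 97/231 = 42.0% → Team Beta
Overall: Team Beta 667/2345 = 28.4%, the Platform team 320/1781 = 18.0% → Team Beta
Team Beta wins overall and in every ticket group — no reversal.

Yes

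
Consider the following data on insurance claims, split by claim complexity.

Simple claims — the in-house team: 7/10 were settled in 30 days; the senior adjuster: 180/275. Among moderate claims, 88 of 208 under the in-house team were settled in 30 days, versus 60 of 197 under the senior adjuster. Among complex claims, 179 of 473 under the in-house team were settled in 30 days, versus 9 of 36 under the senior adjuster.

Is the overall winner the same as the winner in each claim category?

No

Simple: the in-house team 7/10 = 70.0%, the senior adjuster 180/275 = 65.5% → the in-house team
Moderate: the in-house team 88/208 = 42.3%, the senior adjuster 60/197 = 30.5% → the in-house team
Complex: the in-house team 179/473 = 37.8%, the senior adjuster 9/36 = 25.0% → the in-house team
Overall: the in-house team 274/691 = 39.7%, the senior adjuster 249/508 = 49.0% → the senior adjuster
The in-house team wins each claim group but the senior adjuster wins overall — the comparison reverses. The in-house team's claims skew toward complex, which has a lower base rate.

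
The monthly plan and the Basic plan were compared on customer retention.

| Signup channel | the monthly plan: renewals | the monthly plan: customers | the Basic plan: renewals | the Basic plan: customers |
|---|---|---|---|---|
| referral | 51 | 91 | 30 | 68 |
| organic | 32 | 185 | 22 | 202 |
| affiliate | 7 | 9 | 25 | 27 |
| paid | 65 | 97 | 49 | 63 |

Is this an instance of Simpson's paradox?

Referral: the monthly plan 51/91 = 56.0%, the Basic plan 30/68 = 44.1% → the monthly plan
Organic: the monthly plan 32/185 = 17.3%, the Basic plan 22/202 = 10.9% → the monthly plan
Affiliate: the monthly plan 7/9 = 77.8%, the Basic plan 25/27 = 92.6% → the Basic plan
Paid: the monthly plan 65/97 = 67.0%, the Basic plan 49/63 = 77.8% → the Basic plan
Overall: the monthly plan 155/382 = 40.6%, the Basic plan 126/360 = 35.0% → the monthly plan
Neither sweeps: the monthly plan wins 2 of 4 groups, the Basic plan wins 2. The monthly plan wins overall but not every group — no Simpson reversal.

No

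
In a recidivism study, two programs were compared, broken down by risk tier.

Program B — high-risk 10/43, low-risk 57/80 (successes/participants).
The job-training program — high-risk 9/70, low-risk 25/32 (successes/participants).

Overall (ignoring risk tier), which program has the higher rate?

High-risk: Program B 10/43 = 23.3%, the job-training program 9/70 = 12.9% → Program B
Low-risk: Program B 57/80 = 71.2%, the job-training program 25/32 = 78.1% → the job-training program
Overall: Program B 67/123 = 54.5%, the job-training program 34/102 = 33.3% → Program B
(Neither sweeps every risk group, but Program B has the higher pooled rate.)

Program B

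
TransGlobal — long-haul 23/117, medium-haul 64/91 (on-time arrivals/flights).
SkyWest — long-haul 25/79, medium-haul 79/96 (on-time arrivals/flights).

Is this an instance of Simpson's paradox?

No

Long-haul: TransGlobal 23/117 = 19.7%, SkyWest 25/79 = 31.6% → SkyWest
Medium-haul: TransGlobal 64/91 = 70.3%, SkyWest 79/96 = 82.3% → SkyWest
Overall: TransGlobal 87/208 = 41.8%, SkyWest 104/175 = 59.4% → SkyWest
SkyWest wins overall and in every route group — no reversal.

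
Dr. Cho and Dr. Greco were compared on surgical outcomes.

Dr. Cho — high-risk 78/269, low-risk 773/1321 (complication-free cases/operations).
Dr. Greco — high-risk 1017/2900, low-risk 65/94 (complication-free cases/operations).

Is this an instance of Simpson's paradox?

High-risk: Dr. Cho 78/269 = 29.0%, Dr. Greco 1017/2900 = 35.1% → Dr. Greco
Low-risk: Dr. Cho 773/1321 = 58.5%, Dr. Greco 65/94 = 69.1% → Dr. Greco
Overall: Dr. Cho 851/1590 = 53.5%, Dr. Greco 1082/2994 = 36.1% → Dr. Cho
Dr. Greco wins each patient risk group but Dr. Cho wins overall — the comparison reverses. Dr. Greco's operations skew toward high-risk, which has a lower base rate.

Yes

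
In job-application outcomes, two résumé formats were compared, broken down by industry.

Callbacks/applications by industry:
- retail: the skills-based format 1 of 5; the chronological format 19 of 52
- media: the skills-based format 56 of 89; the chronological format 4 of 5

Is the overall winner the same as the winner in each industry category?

No

Retail: the skills-based format 1/5 = 20.0%, the chronological format 19/52 = 36.5% → the chronological format
Media: the skills-based format 56/89 = 62.9%, the chronological format 4/5 = 80.0% → the chronological format
Overall: the skills-based format 57/94 = 60.6%, the chronological format 23/57 = 40.4% → the skills-based format
The chronological format wins each industry group but the skills-based format wins overall — the comparison reverses. The chronological format's applications skew toward retail, which has a lower base rate.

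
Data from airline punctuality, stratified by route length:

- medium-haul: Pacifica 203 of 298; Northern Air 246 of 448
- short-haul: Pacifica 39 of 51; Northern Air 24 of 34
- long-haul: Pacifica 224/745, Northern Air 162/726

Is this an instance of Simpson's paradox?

Medium-haul: Pacifica 203/298 = 68.1%, Northern Air 246/448 = 54.9% → Pacifica
Short-haul: Pacifica 39/51 = 76.5%, Northern Air 24/34 = 70.6% → Pacifica
Long-haul: Pacifica 224/745 = 30.1%, Northern Air 162/726 = 22.3% → Pacifica
Overall: Pacifica 466/1094 = 42.6%, Northern Air 432/1208 = 35.8% → Pacifica
Pacifica wins overall and in every route group — no reversal.

No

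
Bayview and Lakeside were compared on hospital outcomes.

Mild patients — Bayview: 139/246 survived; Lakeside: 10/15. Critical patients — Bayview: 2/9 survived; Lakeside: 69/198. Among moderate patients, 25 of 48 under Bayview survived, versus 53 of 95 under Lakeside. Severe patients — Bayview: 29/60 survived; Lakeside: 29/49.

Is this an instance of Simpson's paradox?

Mild: Bayview 139/246 = 56.5%, Lakeside 10/15 = 66.7% → Lakeside
Critical: Bayview 2/9 = 22.2%, Lakeside 69/198 = 34.8% → Lakeside
Moderate: Bayview 25/48 = 52.1%, Lakeside 53/95 = 55.8% → Lakeside
Severe: Bayview 29/60 = 48.3%, Lakeside 29/49 = 59.2% → Lakeside
Overall: Bayview 195/363 = 53.7%, Lakeside 161/357 = 45.1% → Bayview
Lakeside wins each case group but Bayview wins overall — the comparison reverses. Lakeside's patients skew toward critical, which has a lower base rate.

Yes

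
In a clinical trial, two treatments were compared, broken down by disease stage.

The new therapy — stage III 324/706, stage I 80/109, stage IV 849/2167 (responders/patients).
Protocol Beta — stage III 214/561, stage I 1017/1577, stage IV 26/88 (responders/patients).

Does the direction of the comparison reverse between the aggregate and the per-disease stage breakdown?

Stage III: the new therapy 324/706 = 45.9%, Protocol Beta 214/561 = 38.1% → the new therapy
Stage I: the new therapy 80/109 = 73.4%, Protocol Beta 1017/1577 = 64.5% → the new therapy
Stage IV: the new therapy 849/2167 = 39.2%, Protocol Beta 26/88 = 29.5% → the new therapy
Overall: the new therapy 1253/2982 = 42.0%, Protocol Beta 1257/2226 = 56.5% → Protocol Beta
The new therapy wins each disease group but Protocol Beta wins overall — the comparison reverses. The new therapy's patients skew toward stage IV, which has a lower base rate.

Yes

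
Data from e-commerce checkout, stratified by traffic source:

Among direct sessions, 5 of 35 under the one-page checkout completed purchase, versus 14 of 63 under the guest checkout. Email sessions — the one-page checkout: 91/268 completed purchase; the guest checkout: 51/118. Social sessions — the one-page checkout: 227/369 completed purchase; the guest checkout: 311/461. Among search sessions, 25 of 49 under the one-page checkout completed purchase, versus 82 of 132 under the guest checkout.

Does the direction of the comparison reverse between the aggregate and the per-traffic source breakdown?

No

Direct: the one-page checkout 5/35 = 14.3%, the guest checkout 14/63 = 22.2% → the guest checkout
Email: the one-page checkout 91/268 = 34.0%, the guest checkout 51/118 = 43.2% → the guest checkout
Social: the one-page checkout 227/369 = 61.5%, the guest checkout 311/461 = 67.5% → the guest checkout
Search: the one-page checkout 25/49 = 51.0%, the guest checkout 82/132 = 62.1% → the guest checkout
Overall: the one-page checkout 348/721 = 48.3%, the guest checkout 458/774 = 59.2% → the guest checkout
The guest checkout wins overall and in every traffic group — no reversal.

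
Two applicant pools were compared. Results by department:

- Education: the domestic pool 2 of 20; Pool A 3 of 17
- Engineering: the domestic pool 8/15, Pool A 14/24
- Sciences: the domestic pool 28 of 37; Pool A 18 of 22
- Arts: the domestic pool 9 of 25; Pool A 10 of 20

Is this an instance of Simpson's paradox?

Education: the domestic pool 2/20 = 10.0%, Pool A 3/17 = 17.6% → Pool A
Engineering: the domestic pool 8/15 = 53.3%, Pool A 14/24 = 58.3% → Pool A
Sciences: the domestic pool 28/37 = 75.7%, Pool A 18/22 = 81.8% → Pool A
Arts: the domestic pool 9/25 = 36.0%, Pool A 10/20 = 50.0% → Pool A
Overall: the domestic pool 47/97 = 48.5%, Pool A 45/83 = 54.2% → Pool A
Pool A wins overall and in every department group — no reversal.

No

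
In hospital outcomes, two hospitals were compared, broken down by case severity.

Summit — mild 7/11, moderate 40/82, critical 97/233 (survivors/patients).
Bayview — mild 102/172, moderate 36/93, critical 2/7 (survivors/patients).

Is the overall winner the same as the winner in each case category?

No

Mild: Summit 7/11 = 63.6%, Bayview 102/172 = 59.3% → Summit
Moderate: Summit 40/82 = 48.8%, Bayview 36/93 = 38.7% → Summit
Critical: Summit 97/233 = 41.6%, Bayview 2/7 = 28.6% → Summit
Overall: Summit 144/326 = 44.2%, Bayview 140/272 = 51.5% → Bayview
Summit wins each case group but Bayview wins overall — the comparison reverses. Summit's patients skew toward critical, which has a lower base rate.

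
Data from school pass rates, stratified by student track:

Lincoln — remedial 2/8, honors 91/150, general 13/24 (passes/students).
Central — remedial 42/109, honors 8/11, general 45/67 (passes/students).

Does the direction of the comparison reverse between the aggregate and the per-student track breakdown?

Remedial: Lincoln 2/8 = 25.0%, Central 42/109 = 38.5% → Central
Honors: Lincoln 91/150 = 60.7%, Central 8/11 = 72.7% → Central
General: Lincoln 13/24 = 54.2%, Central 45/67 = 67.2% → Central
Overall: Lincoln 106/182 = 58.2%, Central 95/187 = 50.8% → Lincoln
Central wins each student group but Lincoln wins overall — the comparison reverses. Central's students skew toward remedial, which has a lower base rate.

Yes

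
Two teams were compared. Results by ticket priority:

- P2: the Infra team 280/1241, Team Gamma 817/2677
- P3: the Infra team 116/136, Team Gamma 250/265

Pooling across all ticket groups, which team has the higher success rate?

P2: the Infra team 280/1241 = 22.6%, Team Gamma 817/2677 = 30.5% → Team Gamma
P3: the Infra team 116/136 = 85.3%, Team Gamma 250/265 = 94.3% → Team Gamma
Overall: the Infra team 396/1377 = 28.8%, Team Gamma 1067/2942 = 36.3% → Team Gamma

Team Gamma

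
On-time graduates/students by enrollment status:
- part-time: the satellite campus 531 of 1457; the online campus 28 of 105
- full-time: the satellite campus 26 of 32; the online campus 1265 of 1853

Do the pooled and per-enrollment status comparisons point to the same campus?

No

Part-time: the satellite campus 531/1457 = 36.4%, the online campus 28/105 = 26.7% → the satellite campus
Full-time: the satellite campus 26/32 = 81.2%, the online campus 1265/1853 = 68.3% → the satellite campus
Overall: the satellite campus 557/1489 = 37.4%, the online campus 1293/1958 = 66.0% → the online campus
The satellite campus wins each enrollment group but the online campus wins overall — the comparison reverses. The satellite campus's students skew toward part-time, which has a lower base rate.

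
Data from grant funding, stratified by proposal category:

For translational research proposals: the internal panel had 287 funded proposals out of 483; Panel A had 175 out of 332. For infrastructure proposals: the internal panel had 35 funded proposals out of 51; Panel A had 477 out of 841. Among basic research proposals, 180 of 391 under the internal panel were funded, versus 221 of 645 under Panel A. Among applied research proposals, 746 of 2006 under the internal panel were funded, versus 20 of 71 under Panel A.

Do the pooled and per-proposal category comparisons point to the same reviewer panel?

Translational research: the internal panel 287/483 = 59.4%, Panel A 175/332 = 52.7% → the internal panel
Infrastructure: the internal panel 35/51 = 68.6%, Panel A 477/841 = 56.7% → the internal panel
Basic research: the internal panel 180/391 = 46.0%, Panel A 221/645 = 34.3% → the internal panel
Applied research: the internal panel 746/2006 = 37.2%, Panel A 20/71 = 28.2% → the internal panel
Overall: the internal panel 1248/2931 = 42.6%, Panel A 893/1889 = 47.3% → Panel A
The internal panel wins each proposal group but Panel A wins overall — the comparison reverses. The internal panel's proposals skew toward applied research, which has a lower base rate.

No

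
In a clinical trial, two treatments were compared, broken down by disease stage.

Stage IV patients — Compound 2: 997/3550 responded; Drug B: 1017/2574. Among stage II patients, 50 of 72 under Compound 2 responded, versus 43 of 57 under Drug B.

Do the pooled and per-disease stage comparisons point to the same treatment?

Stage IV: Compound 2 997/3550 = 28.1%, Drug B 1017/2574 = 39.5% → Drug B
Stage II: Compound 2 50/72 = 69.4%, Drug B 43/57 = 75.4% → Drug B
Overall: Compound 2 1047/3622 = 28.9%, Drug B 1060/2631 = 40.3% → Drug B
Drug B wins overall and in every disease group — no reversal.

Yes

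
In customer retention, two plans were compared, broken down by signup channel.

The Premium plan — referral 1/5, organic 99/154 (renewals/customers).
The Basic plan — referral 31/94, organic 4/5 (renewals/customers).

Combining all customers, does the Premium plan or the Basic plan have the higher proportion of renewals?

Referral: the Premium plan 1/5 = 20.0%, the Basic plan 31/94 = 33.0% → the Basic plan
Organic: the Premium plan 99/154 = 64.3%, the Basic plan 4/5 = 80.0% → the Basic plan
Overall: the Premium plan 100/159 = 62.9%, the Basic plan 35/99 = 35.4% → the Premium plan
(The Basic plan wins every signup group but the Premium plan wins overall — the Basic plan's customers skew toward the low-rate referral group.)

the Premium plan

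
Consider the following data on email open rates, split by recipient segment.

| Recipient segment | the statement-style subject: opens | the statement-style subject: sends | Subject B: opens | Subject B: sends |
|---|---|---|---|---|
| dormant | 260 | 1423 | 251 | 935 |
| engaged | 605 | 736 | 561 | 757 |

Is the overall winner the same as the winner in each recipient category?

Dormant: the statement-style subject 260/1423 = 18.3%, Subject B 251/935 = 26.8% → Subject B
Engaged: the statement-style subject 605/736 = 82.2%, Subject B 561/757 = 74.1% → the statement-style subject
Overall: the statement-style subject 865/2159 = 40.1%, Subject B 812/1692 = 48.0% → Subject B
Neither sweeps: the statement-style subject wins 1 of 2 groups, Subject B wins 1. Subject B wins overall but not every group — no Simpson reversal.

No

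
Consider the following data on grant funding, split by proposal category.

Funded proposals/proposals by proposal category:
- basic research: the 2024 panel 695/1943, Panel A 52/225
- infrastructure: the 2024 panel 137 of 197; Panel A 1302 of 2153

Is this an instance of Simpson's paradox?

Yes

Basic research: the 2024 panel 695/1943 = 35.8%, Panel A 52/225 = 23.1% → the 2024 panel
Infrastructure: the 2024 panel 137/197 = 69.5%, Panel A 1302/2153 = 60.5% → the 2024 panel
Overall: the 2024 panel 832/2140 = 38.9%, Panel A 1354/2378 = 56.9% → Panel A
The 2024 panel wins each proposal group but Panel A wins overall — the comparison reverses. The 2024 panel's proposals skew toward basic research, which has a lower base rate.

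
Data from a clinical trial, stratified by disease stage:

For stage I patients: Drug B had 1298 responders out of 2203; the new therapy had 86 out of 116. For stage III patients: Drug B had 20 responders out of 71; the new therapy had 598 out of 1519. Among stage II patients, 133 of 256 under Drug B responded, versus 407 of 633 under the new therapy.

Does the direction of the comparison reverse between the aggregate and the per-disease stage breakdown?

Stage I: Drug B 1298/2203 = 58.9%, the new therapy 86/116 = 74.1% → the new therapy
Stage III: Drug B 20/71 = 28.2%, the new therapy 598/1519 = 39.4% → the new therapy
Stage II: Drug B 133/256 = 52.0%, the new therapy 407/633 = 64.3% → the new therapy
Overall: Drug B 1451/2530 = 57.4%, the new therapy 1091/2268 = 48.1% → Drug B
The new therapy wins each disease group but Drug B wins overall — the comparison reverses. The new therapy's patients skew toward stage III, which has a lower base rate.

Yes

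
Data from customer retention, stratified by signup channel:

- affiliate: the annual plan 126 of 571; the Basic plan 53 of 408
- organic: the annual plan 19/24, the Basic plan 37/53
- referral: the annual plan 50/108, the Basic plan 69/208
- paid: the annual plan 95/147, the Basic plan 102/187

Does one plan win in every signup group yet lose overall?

Affiliate: the annual plan 126/571 = 22.1%, the Basic plan 53/408 = 13.0% → the annual plan
Organic: the annual plan 19/24 = 79.2%, the Basic plan 37/53 = 69.8% → the annual plan
Referral: the annual plan 50/108 = 46.3%, the Basic plan 69/208 = 33.2% → the annual plan
Paid: the annual plan 95/147 = 64.6%, the Basic plan 102/187 = 54.5% → the annual plan
Overall: the annual plan 290/850 = 34.1%, the Basic plan 261/856 = 30.5% → the annual plan
The annual plan wins overall and in every signup group — no reversal.

No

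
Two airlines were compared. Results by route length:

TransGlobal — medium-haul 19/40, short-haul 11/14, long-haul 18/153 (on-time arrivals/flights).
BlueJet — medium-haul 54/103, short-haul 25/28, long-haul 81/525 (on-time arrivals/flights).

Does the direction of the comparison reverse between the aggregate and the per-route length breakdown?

No

Medium-haul: TransGlobal 19/40 = 47.5%, BlueJet 54/103 = 52.4% → BlueJet
Short-haul: TransGlobal 11/14 = 78.6%, BlueJet 25/28 = 89.3% → BlueJet
Long-haul: TransGlobal 18/153 = 11.8%, BlueJet 81/525 = 15.4% → BlueJet
Overall: TransGlobal 48/207 = 23.2%, BlueJet 160/656 = 24.4% → BlueJet
BlueJet wins overall and in every route group — no reversal.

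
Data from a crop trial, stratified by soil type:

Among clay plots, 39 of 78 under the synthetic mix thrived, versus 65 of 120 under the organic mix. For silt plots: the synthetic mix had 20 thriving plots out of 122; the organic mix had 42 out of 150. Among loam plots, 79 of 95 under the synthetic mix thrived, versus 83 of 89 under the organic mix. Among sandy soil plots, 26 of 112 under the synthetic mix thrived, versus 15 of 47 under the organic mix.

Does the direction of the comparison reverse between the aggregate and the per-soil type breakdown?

No

Clay: the synthetic mix 39/78 = 50.0%, the organic mix 65/120 = 54.2% → the organic mix
Silt: the synthetic mix 20/122 = 16.4%, the organic mix 42/150 = 28.0% → the organic mix
Loam: the synthetic mix 79/95 = 83.2%, the organic mix 83/89 = 93.3% → the organic mix
Sandy soil: the synthetic mix 26/112 = 23.2%, the organic mix 15/47 = 31.9% → the organic mix
Overall: the synthetic mix 164/407 = 40.3%, the organic mix 205/406 = 50.5% → the organic mix
The organic mix wins overall and in every soil group — no reversal.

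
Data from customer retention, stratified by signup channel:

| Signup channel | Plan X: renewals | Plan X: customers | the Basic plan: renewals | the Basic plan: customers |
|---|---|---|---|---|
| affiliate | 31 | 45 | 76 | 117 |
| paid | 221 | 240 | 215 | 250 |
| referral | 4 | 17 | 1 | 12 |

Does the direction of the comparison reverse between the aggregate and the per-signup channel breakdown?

No

Affiliate: Plan X 31/45 = 68.9%, the Basic plan 76/117 = 65.0% → Plan X
Paid: Plan X 221/240 = 92.1%, the Basic plan 215/250 = 86.0% → Plan X
Referral: Plan X 4/17 = 23.5%, the Basic plan 1/12 = 8.3% → Plan X
Overall: Plan X 256/302 = 84.8%, the Basic plan 292/379 = 77.0% → Plan X
Plan X wins overall and in every signup group — no reversal.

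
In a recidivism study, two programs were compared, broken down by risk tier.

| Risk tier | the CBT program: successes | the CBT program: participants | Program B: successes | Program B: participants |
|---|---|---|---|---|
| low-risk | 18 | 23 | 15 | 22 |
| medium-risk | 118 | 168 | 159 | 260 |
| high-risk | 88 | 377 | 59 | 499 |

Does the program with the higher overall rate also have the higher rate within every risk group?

Yes

Low-risk: the CBT program 18/23 = 78.3%, Program B 15/22 = 68.2% → the CBT program
Medium-risk: the CBT program 118/168 = 70.2%, Program B 159/260 = 61.2% → the CBT program
High-risk: the CBT program 88/377 = 23.3%, Program B 59/499 = 11.8% → the CBT program
Overall: the CBT program 224/568 = 39.4%, Program B 233/781 = 29.8% → the CBT program
The CBT program wins overall and in every risk group — no reversal.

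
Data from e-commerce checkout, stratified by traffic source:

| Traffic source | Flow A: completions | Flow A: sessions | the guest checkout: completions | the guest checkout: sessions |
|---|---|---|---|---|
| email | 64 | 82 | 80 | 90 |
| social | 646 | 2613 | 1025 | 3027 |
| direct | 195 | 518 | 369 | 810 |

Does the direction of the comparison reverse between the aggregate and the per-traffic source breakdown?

No

Email: Flow A 64/82 = 78.0%, the guest checkout 80/90 = 88.9% → the guest checkout
Social: Flow A 646/2613 = 24.7%, the guest checkout 1025/3027 = 33.9% → the guest checkout
Direct: Flow A 195/518 = 37.6%, the guest checkout 369/810 = 45.6% → the guest checkout
Overall: Flow A 905/3213 = 28.2%, the guest checkout 1474/3927 = 37.5% → the guest checkout
The guest checkout wins overall and in every traffic group — no reversal.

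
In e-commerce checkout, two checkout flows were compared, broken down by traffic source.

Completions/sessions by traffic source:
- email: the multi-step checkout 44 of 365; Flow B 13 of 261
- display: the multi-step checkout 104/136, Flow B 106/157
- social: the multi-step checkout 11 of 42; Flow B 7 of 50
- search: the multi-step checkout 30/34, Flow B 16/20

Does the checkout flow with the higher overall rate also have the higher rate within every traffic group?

Email: the multi-step checkout 44/365 = 12.1%, Flow B 13/261 = 5.0% → the multi-step checkout
Display: the multi-step checkout 104/136 = 76.5%, Flow B 106/157 = 67.5% → the multi-step checkout
Social: the multi-step checkout 11/42 = 26.2%, Flow B 7/50 = 14.0% → the multi-step checkout
Search: the multi-step checkout 30/34 = 88.2%, Flow B 16/20 = 80.0% → the multi-step checkout
Overall: the multi-step checkout 189/577 = 32.8%, Flow B 142/488 = 29.1% → the multi-step checkout
The multi-step checkout wins overall and in every traffic group — no reversal.

Yes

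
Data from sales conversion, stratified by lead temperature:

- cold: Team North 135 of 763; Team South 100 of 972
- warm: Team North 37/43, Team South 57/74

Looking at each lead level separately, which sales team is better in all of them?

Cold: Team North 135/763 = 17.7%, Team South 100/972 = 10.3% → Team North
Warm: Team North 37/43 = 86.0%, Team South 57/74 = 77.0% → Team North
Team North has the higher rate in both groups.

Team North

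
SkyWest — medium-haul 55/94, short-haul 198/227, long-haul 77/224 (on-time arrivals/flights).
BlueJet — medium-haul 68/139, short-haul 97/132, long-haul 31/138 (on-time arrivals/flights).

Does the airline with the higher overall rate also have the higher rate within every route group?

Yes

Medium-haul: SkyWest 55/94 = 58.5%, BlueJet 68/139 = 48.9% → SkyWest
Short-haul: SkyWest 198/227 = 87.2%, BlueJet 97/132 = 73.5% → SkyWest
Long-haul: SkyWest 77/224 = 34.4%, BlueJet 31/138 = 22.5% → SkyWest
Overall: SkyWest 330/545 = 60.6%, BlueJet 196/409 = 47.9% → SkyWest
SkyWest wins overall and in every route group — no reversal.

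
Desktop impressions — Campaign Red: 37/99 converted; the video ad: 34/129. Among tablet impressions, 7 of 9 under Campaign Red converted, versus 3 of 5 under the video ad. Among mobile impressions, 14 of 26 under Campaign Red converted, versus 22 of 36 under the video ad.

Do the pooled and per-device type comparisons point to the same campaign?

Desktop: Campaign Red 37/99 = 37.4%, the video ad 34/129 = 26.4% → Campaign Red
Tablet: Campaign Red 7/9 = 77.8%, the video ad 3/5 = 60.0% → Campaign Red
Mobile: Campaign Red 14/26 = 53.8%, the video ad 22/36 = 61.1% → the video ad
Overall: Campaign Red 58/134 = 43.3%, the video ad 59/170 = 34.7% → Campaign Red
Neither sweeps: Campaign Red wins 2 of 3 groups, the video ad wins 1. Campaign Red wins overall but not every group — no Simpson reversal.

No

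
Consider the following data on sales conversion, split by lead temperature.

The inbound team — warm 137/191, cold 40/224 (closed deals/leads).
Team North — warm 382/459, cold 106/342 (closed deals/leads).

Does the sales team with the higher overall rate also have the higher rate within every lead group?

Warm: the inbound team 137/191 = 71.7%, Team North 382/459 = 83.2% → Team North
Cold: the inbound team 40/224 = 17.9%, Team North 106/342 = 31.0% → Team North
Overall: the inbound team 177/415 = 42.7%, Team North 488/801 = 60.9% → Team North
Team North wins overall and in every lead group — no reversal.

Yes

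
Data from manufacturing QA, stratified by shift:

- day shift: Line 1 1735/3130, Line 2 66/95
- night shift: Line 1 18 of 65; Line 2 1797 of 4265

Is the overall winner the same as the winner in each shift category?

Day shift: Line 1 1735/3130 = 55.4%, Line 2 66/95 = 69.5% → Line 2
Night shift: Line 1 18/65 = 27.7%, Line 2 1797/4265 = 42.1% → Line 2
Overall: Line 1 1753/3195 = 54.9%, Line 2 1863/4360 = 42.7% → Line 1
Line 2 wins each shift group but Line 1 wins overall — the comparison reverses. Line 2's units skew toward night shift, which has a lower base rate.

No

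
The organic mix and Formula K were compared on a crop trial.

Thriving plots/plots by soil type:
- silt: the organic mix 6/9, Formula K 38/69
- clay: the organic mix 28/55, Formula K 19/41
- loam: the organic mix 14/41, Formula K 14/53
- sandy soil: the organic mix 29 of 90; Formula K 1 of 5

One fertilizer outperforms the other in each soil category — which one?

the organic mix

Silt: the organic mix 6/9 = 66.7%, Formula K 38/69 = 55.1% → the organic mix
Clay: the organic mix 28/55 = 50.9%, Formula K 19/41 = 46.3% → the organic mix
Loam: the organic mix 14/41 = 34.1%, Formula K 14/53 = 26.4% → the organic mix
Sandy soil: the organic mix 29/90 = 32.2%, Formula K 1/5 = 20.0% → the organic mix
The organic mix has the higher rate in all 4 groups.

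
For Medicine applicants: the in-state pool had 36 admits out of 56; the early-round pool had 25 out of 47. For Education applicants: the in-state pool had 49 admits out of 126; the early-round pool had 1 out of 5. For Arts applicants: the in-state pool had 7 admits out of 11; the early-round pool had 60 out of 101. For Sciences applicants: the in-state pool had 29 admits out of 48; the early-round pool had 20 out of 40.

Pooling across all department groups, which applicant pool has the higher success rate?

the early-round pool

Medicine: the in-state pool 36/56 = 64.3%, the early-round pool 25/47 = 53.2% → the in-state pool
Education: the in-state pool 49/126 = 38.9%, the early-round pool 1/5 = 20.0% → the in-state pool
Arts: the in-state pool 7/11 = 63.6%, the early-round pool 60/101 = 59.4% → the in-state pool
Sciences: the in-state pool 29/48 = 60.4%, the early-round pool 20/40 = 50.0% → the in-state pool
Overall: the in-state pool 121/241 = 50.2%, the early-round pool 106/193 = 54.9% → the early-round pool
(The in-state pool wins every department group but the early-round pool wins overall — the in-state pool's applicants skew toward the low-rate Education group.)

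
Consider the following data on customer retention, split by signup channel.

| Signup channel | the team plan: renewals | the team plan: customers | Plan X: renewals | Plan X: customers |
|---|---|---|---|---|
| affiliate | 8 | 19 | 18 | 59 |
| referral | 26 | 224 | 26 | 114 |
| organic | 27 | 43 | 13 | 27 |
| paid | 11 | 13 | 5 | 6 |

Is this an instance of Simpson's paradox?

No

Affiliate: the team plan 8/19 = 42.1%, Plan X 18/59 = 30.5% → the team plan
Referral: the team plan 26/224 = 11.6%, Plan X 26/114 = 22.8% → Plan X
Organic: the team plan 27/43 = 62.8%, Plan X 13/27 = 48.1% → the team plan
Paid: the team plan 11/13 = 84.6%, Plan X 5/6 = 83.3% → the team plan
Overall: the team plan 72/299 = 24.1%, Plan X 62/206 = 30.1% → Plan X
Neither sweeps: the team plan wins 3 of 4 groups, Plan X wins 1. Plan X wins overall but not every group — no Simpson reversal.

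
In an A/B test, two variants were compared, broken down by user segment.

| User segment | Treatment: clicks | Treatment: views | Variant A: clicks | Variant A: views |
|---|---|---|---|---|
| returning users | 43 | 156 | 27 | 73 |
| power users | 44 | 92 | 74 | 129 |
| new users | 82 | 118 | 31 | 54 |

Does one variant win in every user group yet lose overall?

No

Returning users: Treatment 43/156 = 27.6%, Variant A 27/73 = 37.0% → Variant A
Power users: Treatment 44/92 = 47.8%, Variant A 74/129 = 57.4% → Variant A
New users: Treatment 82/118 = 69.5%, Variant A 31/54 = 57.4% → Treatment
Overall: Treatment 169/366 = 46.2%, Variant A 132/256 = 51.6% → Variant A
Neither sweeps: Treatment wins 1 of 3 groups, Variant A wins 2. Variant A wins overall but not every group — no Simpson reversal.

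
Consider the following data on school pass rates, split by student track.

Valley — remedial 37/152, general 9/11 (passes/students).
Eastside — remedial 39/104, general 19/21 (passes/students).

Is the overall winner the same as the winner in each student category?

Remedial: Valley 37/152 = 24.3%, Eastside 39/104 = 37.5% → Eastside
General: Valley 9/11 = 81.8%, Eastside 19/21 = 90.5% → Eastside
Overall: Valley 46/163 = 28.2%, Eastside 58/125 = 46.4% → Eastside
Eastside wins overall and in every student group — no reversal.

Yes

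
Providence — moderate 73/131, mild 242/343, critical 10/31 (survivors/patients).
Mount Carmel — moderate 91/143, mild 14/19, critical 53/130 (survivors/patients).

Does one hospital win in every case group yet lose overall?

Yes

Moderate: Providence 73/131 = 55.7%, Mount Carmel 91/143 = 63.6% → Mount Carmel
Mild: Providence 242/343 = 70.6%, Mount Carmel 14/19 = 73.7% → Mount Carmel
Critical: Providence 10/31 = 32.3%, Mount Carmel 53/130 = 40.8% → Mount Carmel
Overall: Providence 325/505 = 64.4%, Mount Carmel 158/292 = 54.1% → Providence
Mount Carmel wins each case group but Providence wins overall — the comparison reverses. Mount Carmel's patients skew toward critical, which has a lower base rate.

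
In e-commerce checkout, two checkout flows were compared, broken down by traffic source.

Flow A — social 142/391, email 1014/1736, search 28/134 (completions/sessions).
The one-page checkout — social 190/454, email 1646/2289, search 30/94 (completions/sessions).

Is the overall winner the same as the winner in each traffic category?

Social: Flow A 142/391 = 36.3%, the one-page checkout 190/454 = 41.9% → the one-page checkout
Email: Flow A 1014/1736 = 58.4%, the one-page checkout 1646/2289 = 71.9% → the one-page checkout
Search: Flow A 28/134 = 20.9%, the one-page checkout 30/94 = 31.9% → the one-page checkout
Overall: Flow A 1184/2261 = 52.4%, the one-page checkout 1866/2837 = 65.8% → the one-page checkout
The one-page checkout wins overall and in every traffic group — no reversal.

Yes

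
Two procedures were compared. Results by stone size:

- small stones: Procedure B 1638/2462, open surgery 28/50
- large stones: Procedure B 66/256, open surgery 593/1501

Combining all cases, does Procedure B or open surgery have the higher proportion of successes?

Procedure B

Small stones: Procedure B 1638/2462 = 66.5%, open surgery 28/50 = 56.0% → Procedure B
Large stones: Procedure B 66/256 = 25.8%, open surgery 593/1501 = 39.5% → open surgery
Overall: Procedure B 1704/2718 = 62.7%, open surgery 621/1551 = 40.0% → Procedure B
(Neither sweeps every stone group, but Procedure B has the higher pooled rate.)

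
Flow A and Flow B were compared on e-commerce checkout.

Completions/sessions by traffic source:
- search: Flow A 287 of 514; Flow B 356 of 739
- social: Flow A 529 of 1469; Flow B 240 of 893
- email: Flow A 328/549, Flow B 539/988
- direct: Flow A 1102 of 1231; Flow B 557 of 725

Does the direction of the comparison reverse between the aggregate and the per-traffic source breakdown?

Search: Flow A 287/514 = 55.8%, Flow B 356/739 = 48.2% → Flow A
Social: Flow A 529/1469 = 36.0%, Flow B 240/893 = 26.9% → Flow A
Email: Flow A 328/549 = 59.7%, Flow B 539/988 = 54.6% → Flow A
Direct: Flow A 1102/1231 = 89.5%, Flow B 557/725 = 76.8% → Flow A
Overall: Flow A 2246/3763 = 59.7%, Flow B 1692/3345 = 50.6% → Flow A
Flow A wins overall and in every traffic group — no reversal.

No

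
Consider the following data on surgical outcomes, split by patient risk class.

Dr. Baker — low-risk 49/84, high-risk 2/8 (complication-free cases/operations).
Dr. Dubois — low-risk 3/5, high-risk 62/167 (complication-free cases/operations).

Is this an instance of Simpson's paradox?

Yes

Low-risk: Dr. Baker 49/84 = 58.3%, Dr. Dubois 3/5 = 60.0% → Dr. Dubois
High-risk: Dr. Baker 2/8 = 25.0%, Dr. Dubois 62/167 = 37.1% → Dr. Dubois
Overall: Dr. Baker 51/92 = 55.4%, Dr. Dubois 65/172 = 37.8% → Dr. Baker
Dr. Dubois wins each patient risk group but Dr. Baker wins overall — the comparison reverses. Dr. Dubois's operations skew toward high-risk, which has a lower base rate.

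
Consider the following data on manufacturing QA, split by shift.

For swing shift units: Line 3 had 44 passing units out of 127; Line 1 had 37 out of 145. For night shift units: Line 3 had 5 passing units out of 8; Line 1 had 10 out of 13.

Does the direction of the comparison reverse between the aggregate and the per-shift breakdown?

Swing shift: Line 3 44/127 = 34.6%, Line 1 37/145 = 25.5% → Line 3
Night shift: Line 3 5/8 = 62.5%, Line 1 10/13 = 76.9% → Line 1
Overall: Line 3 49/135 = 36.3%, Line 1 47/158 = 29.7% → Line 3
Neither sweeps: Line 3 wins 1 of 2 groups, Line 1 wins 1. Line 3 wins overall but not every group — no Simpson reversal.

No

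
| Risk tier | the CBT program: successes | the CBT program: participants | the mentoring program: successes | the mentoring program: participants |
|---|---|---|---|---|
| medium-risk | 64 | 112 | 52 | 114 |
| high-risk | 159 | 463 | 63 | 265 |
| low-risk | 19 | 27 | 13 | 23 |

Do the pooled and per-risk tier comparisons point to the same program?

Yes

Medium-risk: the CBT program 64/112 = 57.1%, the mentoring program 52/114 = 45.6% → the CBT program
High-risk: the CBT program 159/463 = 34.3%, the mentoring program 63/265 = 23.8% → the CBT program
Low-risk: the CBT program 19/27 = 70.4%, the mentoring program 13/23 = 56.5% → the CBT program
Overall: the CBT program 242/602 = 40.2%, the mentoring program 128/402 = 31.8% → the CBT program
The CBT program wins overall and in every risk group — no reversal.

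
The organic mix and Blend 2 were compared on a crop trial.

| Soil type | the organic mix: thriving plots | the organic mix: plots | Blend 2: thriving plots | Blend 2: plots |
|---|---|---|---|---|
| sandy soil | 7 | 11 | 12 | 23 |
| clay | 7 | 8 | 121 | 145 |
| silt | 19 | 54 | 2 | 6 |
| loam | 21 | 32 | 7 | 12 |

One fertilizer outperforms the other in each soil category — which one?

the organic mix

Sandy soil: the organic mix 7/11 = 63.6%, Blend 2 12/23 = 52.2% → the organic mix
Clay: the organic mix 7/8 = 87.5%, Blend 2 121/145 = 83.4% → the organic mix
Silt: the organic mix 19/54 = 35.2%, Blend 2 2/6 = 33.3% → the organic mix
Loam: the organic mix 21/32 = 65.6%, Blend 2 7/12 = 58.3% → the organic mix
The organic mix has the higher rate in all 4 groups.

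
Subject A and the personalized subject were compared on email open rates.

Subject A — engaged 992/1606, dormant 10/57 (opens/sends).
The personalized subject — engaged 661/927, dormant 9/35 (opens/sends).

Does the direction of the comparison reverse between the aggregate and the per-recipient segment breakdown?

Engaged: Subject A 992/1606 = 61.8%, the personalized subject 661/927 = 71.3% → the personalized subject
Dormant: Subject A 10/57 = 17.5%, the personalized subject 9/35 = 25.7% → the personalized subject
Overall: Subject A 1002/1663 = 60.3%, the personalized subject 670/962 = 69.6% → the personalized subject
The personalized subject wins overall and in every recipient group — no reversal.

No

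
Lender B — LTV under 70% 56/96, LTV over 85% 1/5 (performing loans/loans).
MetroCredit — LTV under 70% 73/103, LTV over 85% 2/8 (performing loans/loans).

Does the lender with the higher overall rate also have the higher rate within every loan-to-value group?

Yes

LTV under 70%: Lender B 56/96 = 58.3%, MetroCredit 73/103 = 70.9% → MetroCredit
LTV over 85%: Lender B 1/5 = 20.0%, MetroCredit 2/8 = 25.0% → MetroCredit
Overall: Lender B 57/101 = 56.4%, MetroCredit 75/111 = 67.6% → MetroCredit
MetroCredit wins overall and in every loan-to-value group — no reversal.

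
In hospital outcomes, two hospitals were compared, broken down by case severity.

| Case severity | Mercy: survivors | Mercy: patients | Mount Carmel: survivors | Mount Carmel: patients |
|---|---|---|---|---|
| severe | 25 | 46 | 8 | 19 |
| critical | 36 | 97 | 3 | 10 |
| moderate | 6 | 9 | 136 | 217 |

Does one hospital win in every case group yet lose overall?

Severe: Mercy 25/46 = 54.3%, Mount Carmel 8/19 = 42.1% → Mercy
Critical: Mercy 36/97 = 37.1%, Mount Carmel 3/10 = 30.0% → Mercy
Moderate: Mercy 6/9 = 66.7%, Mount Carmel 136/217 = 62.7% → Mercy
Overall: Mercy 67/152 = 44.1%, Mount Carmel 147/246 = 59.8% → Mount Carmel
Mercy wins each case group but Mount Carmel wins overall — the comparison reverses. Mercy's patients skew toward critical, which has a lower base rate.

Yes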